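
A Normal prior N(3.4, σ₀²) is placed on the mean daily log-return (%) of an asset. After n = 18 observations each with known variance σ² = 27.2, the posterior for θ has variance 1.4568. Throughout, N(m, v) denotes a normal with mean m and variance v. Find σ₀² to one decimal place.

σ₀² = 40.5

Posterior precision equals prior precision plus data precision: 1/σ_n² = 1/σ₀² + n/σ².
So 1/σ₀² = 1/1.4568 − 18/27.2 = 0.686436 − 0.661765 = 0.024671.
Hence σ₀² = 1/0.024671 ≈ 40.5.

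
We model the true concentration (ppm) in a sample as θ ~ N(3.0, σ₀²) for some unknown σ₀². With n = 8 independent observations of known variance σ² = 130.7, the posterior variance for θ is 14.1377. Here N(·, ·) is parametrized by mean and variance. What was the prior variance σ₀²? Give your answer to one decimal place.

σ₀² = 105.0

Posterior precision equals prior precision plus data precision: 1/σ_n² = 1/σ₀² + n/σ².
So 1/σ₀² = 1/14.1377 − 8/130.7 = 0.070733 − 0.061209 = 0.009524.
Hence σ₀² = 1/0.009524 ≈ 105.0.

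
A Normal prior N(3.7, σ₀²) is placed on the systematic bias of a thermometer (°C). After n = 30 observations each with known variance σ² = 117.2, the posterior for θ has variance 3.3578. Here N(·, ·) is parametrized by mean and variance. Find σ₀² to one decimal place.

For the Normal–Normal model with known σ², precisions add: τ_n = τ₀ + n/σ².
So 1/σ₀² = 1/3.3578 − 30/117.2 = 0.297814 − 0.255973 = 0.041841.
Hence σ₀² = 1/0.041841 ≈ 23.9.

σ₀² = 23.9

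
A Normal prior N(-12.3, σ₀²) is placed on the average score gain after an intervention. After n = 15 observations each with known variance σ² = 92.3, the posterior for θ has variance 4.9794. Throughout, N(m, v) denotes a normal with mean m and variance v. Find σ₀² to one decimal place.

σ₀² = 26.1

For the Normal–Normal model with known σ², precisions add: τ_n = τ₀ + n/σ².
So 1/σ₀² = 1/4.9794 − 15/92.3 = 0.200827 − 0.162514 = 0.038313.
Hence σ₀² = 1/0.038313 ≈ 26.1.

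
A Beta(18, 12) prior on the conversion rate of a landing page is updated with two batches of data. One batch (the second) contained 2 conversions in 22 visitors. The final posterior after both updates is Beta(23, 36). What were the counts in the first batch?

3 conversions and 4 bounces

Sequential conjugate updates are equivalent to a single update on the pooled data, so total successes = posterior α − prior α and total failures = posterior β − prior β.
Total across both batches: 23−18=5 conversions, 36−12=24 bounces.
Subtract the second batch: 5−2=3 conversions and 24−20=4 bounces.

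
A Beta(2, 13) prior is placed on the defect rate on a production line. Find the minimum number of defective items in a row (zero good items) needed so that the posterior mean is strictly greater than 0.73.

k = 34

After k defective items and 0 good items the posterior is Beta(2+k, 13), with mean (2+k)/(2+13+k).
Set (2+k)/(15+k) > 0.73 and solve: k > (0.73·15 − 2)/(1 − 0.73) = 33.148.
The smallest integer exceeding 33.148 is 34, and checking k=34: (36)/(49) = 0.7347 > 0.73.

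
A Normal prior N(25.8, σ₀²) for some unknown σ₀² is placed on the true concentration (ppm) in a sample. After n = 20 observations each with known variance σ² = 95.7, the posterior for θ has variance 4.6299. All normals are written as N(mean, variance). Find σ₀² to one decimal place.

Posterior precision equals prior precision plus data precision: 1/σ_n² = 1/σ₀² + n/σ².
So 1/σ₀² = 1/4.6299 − 20/95.7 = 0.215987 − 0.208986 = 0.007001.
Hence σ₀² = 1/0.007001 ≈ 142.8.

σ₀² = 142.8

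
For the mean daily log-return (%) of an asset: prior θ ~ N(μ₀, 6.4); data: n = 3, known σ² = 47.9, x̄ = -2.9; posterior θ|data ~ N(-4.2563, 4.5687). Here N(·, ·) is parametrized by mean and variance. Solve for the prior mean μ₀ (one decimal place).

The posterior mean is a precision-weighted average: μ_n = (τ₀μ₀ + τ_data·x̄)/(τ₀+τ_data), with τ₀=1/σ₀² and τ_data=n/σ².
Here τ₀ = 1/6.4 = 0.156250 and τ_data = 3/47.9 = 0.062630, so τ_n = 0.218880.
Rearranging for μ₀: μ₀ = (μ_n·τ_n − τ_data·x̄)/τ₀ = (-4.2563·0.218880 − 0.062630·-2.9) / 0.156250 = -0.749992/0.156250 ≈ -4.8.

μ₀ = -4.8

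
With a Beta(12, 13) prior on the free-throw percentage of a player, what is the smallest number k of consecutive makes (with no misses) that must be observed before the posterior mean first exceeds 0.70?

After k makes and 0 misses the posterior is Beta(12+k, 13), with mean (12+k)/(12+13+k).
Set (12+k)/(25+k) > 0.70 and solve: k > (0.70·25 − 12)/(1 − 0.70) = 18.333.
The smallest integer exceeding 18.333 is 19, and checking k=19: (31)/(44) = 0.7045 > 0.70.

k = 19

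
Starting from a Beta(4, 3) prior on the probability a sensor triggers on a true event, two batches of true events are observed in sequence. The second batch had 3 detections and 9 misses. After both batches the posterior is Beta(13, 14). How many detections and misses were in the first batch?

Because Beta–binomial updating is additive in the counts, the combined data contributed (α_post−α_prior, β_post−β_prior) successes and failures.
Total across both batches: 13−4=9 detections, 14−3=11 misses.
Subtract the second batch: 9−3=6 detections and 11−9=2 misses.

6 detections and 2 misses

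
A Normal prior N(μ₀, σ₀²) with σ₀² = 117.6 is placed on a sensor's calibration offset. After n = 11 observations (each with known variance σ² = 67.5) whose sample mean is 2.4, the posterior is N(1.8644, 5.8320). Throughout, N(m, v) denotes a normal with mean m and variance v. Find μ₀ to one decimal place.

With known observation variance, the Normal–Normal posterior has precision τ_n = τ₀ + n/σ² and mean μ_n = (τ₀μ₀ + (n/σ²)x̄)/τ_n.
Here τ₀ = 1/117.6 = 0.008503 and τ_data = 11/67.5 = 0.162963, so τ_n = 0.171466.
Rearranging for μ₀: μ₀ = (μ_n·τ_n − τ_data·x̄)/τ₀ = (1.8644·0.171466 − 0.162963·2.4) / 0.008503 = -0.071430/0.008503 ≈ -8.4.

μ₀ = -8.4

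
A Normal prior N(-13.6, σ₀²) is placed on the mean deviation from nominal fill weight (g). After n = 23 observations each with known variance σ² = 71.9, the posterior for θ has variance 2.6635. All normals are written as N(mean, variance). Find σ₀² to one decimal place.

σ₀² = 18.0

For the Normal–Normal model with known σ², precisions add: τ_n = τ₀ + n/σ².
So 1/σ₀² = 1/2.6635 − 23/71.9 = 0.375446 − 0.319889 = 0.055557.
Hence σ₀² = 1/0.055557 ≈ 18.0.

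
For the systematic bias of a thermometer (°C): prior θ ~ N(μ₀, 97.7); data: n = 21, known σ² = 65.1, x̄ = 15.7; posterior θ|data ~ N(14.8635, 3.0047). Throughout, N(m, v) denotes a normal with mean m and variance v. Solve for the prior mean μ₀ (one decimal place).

μ₀ = -11.5

The posterior mean is a precision-weighted average: μ_n = (τ₀μ₀ + τ_data·x̄)/(τ₀+τ_data), with τ₀=1/σ₀² and τ_data=n/σ².
Here τ₀ = 1/97.7 = 0.010235 and τ_data = 21/65.1 = 0.322581, so τ_n = 0.332816.
Rearranging for μ₀: μ₀ = (μ_n·τ_n − τ_data·x̄)/τ₀ = (14.8635·0.332816 − 0.322581·15.7) / 0.010235 = -0.117711/0.010235 ≈ -11.5.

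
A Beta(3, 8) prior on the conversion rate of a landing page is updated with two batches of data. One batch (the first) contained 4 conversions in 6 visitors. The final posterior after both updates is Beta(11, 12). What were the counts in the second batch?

Because Beta–binomial updating is additive in the counts, the combined data contributed (α_post−α_prior, β_post−β_prior) successes and failures.
Total across both batches: 11−3=8 conversions, 12−8=4 bounces.
Subtract the first batch: 8−4=4 conversions and 4−2=2 bounces.

4 conversions and 2 bounces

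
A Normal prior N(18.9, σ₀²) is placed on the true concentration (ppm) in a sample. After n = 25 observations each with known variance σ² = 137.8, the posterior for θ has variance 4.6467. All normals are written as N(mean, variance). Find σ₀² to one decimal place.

σ₀² = 29.6

Posterior precision equals prior precision plus data precision: 1/σ_n² = 1/σ₀² + n/σ².
So 1/σ₀² = 1/4.6467 − 25/137.8 = 0.215206 − 0.181422 = 0.033784.
Hence σ₀² = 1/0.033784 ≈ 29.6.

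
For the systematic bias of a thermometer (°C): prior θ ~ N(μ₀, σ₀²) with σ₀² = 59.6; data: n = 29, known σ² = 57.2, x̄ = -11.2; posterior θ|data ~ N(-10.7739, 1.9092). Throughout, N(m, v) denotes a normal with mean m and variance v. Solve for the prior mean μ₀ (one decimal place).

The posterior mean is a precision-weighted average: μ_n = (τ₀μ₀ + τ_data·x̄)/(τ₀+τ_data), with τ₀=1/σ₀² and τ_data=n/σ².
Here τ₀ = 1/59.6 = 0.016779 and τ_data = 29/57.2 = 0.506993, so τ_n = 0.523772.
Rearranging for μ₀: μ₀ = (μ_n·τ_n − τ_data·x̄)/τ₀ = (-10.7739·0.523772 − 0.506993·-11.2) / 0.016779 = 0.035254/0.016779 ≈ 2.1.

μ₀ = 2.1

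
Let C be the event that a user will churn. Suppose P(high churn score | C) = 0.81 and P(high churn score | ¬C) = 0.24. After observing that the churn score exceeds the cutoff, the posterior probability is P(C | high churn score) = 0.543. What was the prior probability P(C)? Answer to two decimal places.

P(C) = 0.26

In odds form, posterior odds = prior odds × likelihood ratio, so prior odds = posterior odds ÷ LR.
Posterior odds = 0.543/(1−0.543) = 1.1882. LR = 0.81/0.24 = 3.3750.
Prior odds = 1.1882/3.3750 = 0.3521, so P(C) = 0.3521/(1+0.3521) ≈ 0.26.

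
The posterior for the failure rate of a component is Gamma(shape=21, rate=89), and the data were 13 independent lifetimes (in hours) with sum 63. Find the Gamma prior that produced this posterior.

Gamma(shape=8, rate=26)

Gamma–exponential conjugacy: posterior shape = α + n, posterior rate = β + Σtᵢ.
So α = 21 − 13 = 8 and β = 89 − 63 = 26.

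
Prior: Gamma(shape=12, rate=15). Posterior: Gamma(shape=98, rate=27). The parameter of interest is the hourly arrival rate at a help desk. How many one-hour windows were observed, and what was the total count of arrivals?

Gamma–Poisson conjugacy: posterior shape = α + Σxᵢ, posterior rate = β + n.
Matching: Σxᵢ = 98 − 12 = 86 and n = 27 − 15 = 12.

n = 12 one-hour windows with total 86 arrivals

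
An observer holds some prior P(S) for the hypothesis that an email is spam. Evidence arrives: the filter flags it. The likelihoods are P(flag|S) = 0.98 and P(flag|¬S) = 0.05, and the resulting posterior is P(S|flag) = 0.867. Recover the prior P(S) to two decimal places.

In odds form, posterior odds = prior odds × likelihood ratio, so prior odds = posterior odds ÷ LR.
Posterior odds = 0.867/(1−0.867) = 6.5188. LR = 0.98/0.05 = 19.6000.
Prior odds = 6.5188/19.6000 = 0.3326, so P(S) = 0.3326/(1+0.3326) ≈ 0.25.

P(S) = 0.25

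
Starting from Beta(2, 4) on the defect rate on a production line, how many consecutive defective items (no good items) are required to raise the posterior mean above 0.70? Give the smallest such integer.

After k defective items and 0 good items the posterior is Beta(2+k, 4), with mean (2+k)/(2+4+k).
Set (2+k)/(6+k) > 0.70 and solve: k > (0.70·6 − 2)/(1 − 0.70) = 7.333.
The smallest integer exceeding 7.333 is 8.

k = 8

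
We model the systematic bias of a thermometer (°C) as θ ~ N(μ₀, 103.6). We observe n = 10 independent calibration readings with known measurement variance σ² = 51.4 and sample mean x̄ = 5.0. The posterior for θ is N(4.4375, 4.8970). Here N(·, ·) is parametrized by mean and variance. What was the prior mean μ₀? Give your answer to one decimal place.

μ₀ = -6.9

The posterior mean is a precision-weighted average: μ_n = (τ₀μ₀ + τ_data·x̄)/(τ₀+τ_data), with τ₀=1/σ₀² and τ_data=n/σ².
Here τ₀ = 1/103.6 = 0.009653 and τ_data = 10/51.4 = 0.194553, so τ_n = 0.204206.
Rearranging for μ₀: μ₀ = (μ_n·τ_n − τ_data·x̄)/τ₀ = (4.4375·0.204206 − 0.194553·5.0) / 0.009653 = -0.066601/0.009653 ≈ -6.9.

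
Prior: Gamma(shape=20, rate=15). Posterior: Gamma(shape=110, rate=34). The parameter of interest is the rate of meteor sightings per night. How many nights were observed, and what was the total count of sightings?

n = 19 nights with total 90 sightings

A Gamma(α, β) prior (rate parametrization) on a Poisson rate with n observations summing to S gives posterior Gamma(α+S, β+n).
Matching: Σxᵢ = 110 − 20 = 90 and n = 34 − 15 = 19.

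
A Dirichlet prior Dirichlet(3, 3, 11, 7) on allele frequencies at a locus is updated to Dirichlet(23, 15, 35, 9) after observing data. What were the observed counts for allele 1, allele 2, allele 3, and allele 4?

counts (20, 12, 24, 2)

For a Dirichlet(α) prior with multinomial counts c, the posterior is Dirichlet(α + c) componentwise.
Counts are posterior − prior componentwise: 23−3=20, 15−3=12, 35−11=24, 9−7=2.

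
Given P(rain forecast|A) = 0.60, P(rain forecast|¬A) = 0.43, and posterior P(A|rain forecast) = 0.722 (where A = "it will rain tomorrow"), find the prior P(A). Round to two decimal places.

In odds form, posterior odds = prior odds × likelihood ratio, so prior odds = posterior odds ÷ LR.
Posterior odds = 0.722/(1−0.722) = 2.5971. LR = 0.60/0.43 = 1.3953.
Prior odds = 2.5971/1.3953 = 1.8613, so P(A) = 1.8613/(1+1.8613) ≈ 0.65.

P(A) = 0.65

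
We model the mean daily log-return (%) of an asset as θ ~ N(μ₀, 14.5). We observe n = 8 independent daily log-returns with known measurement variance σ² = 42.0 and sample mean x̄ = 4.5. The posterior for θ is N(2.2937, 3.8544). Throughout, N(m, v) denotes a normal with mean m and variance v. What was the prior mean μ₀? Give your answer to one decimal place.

μ₀ = -3.8

The posterior mean is a precision-weighted average: μ_n = (τ₀μ₀ + τ_data·x̄)/(τ₀+τ_data), with τ₀=1/σ₀² and τ_data=n/σ².
Here τ₀ = 1/14.5 = 0.068966 and τ_data = 8/42.0 = 0.190476, so τ_n = 0.259442.
Rearranging for μ₀: μ₀ = (μ_n·τ_n − τ_data·x̄)/τ₀ = (2.2937·0.259442 − 0.190476·4.5) / 0.068966 = -0.262060/0.068966 ≈ -3.8.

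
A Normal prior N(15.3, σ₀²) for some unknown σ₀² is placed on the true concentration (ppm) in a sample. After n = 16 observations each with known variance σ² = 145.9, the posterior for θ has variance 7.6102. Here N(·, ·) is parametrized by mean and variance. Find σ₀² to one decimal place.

For the Normal–Normal model with known σ², precisions add: τ_n = τ₀ + n/σ².
So 1/σ₀² = 1/7.6102 − 16/145.9 = 0.131403 − 0.109664 = 0.021739.
Hence σ₀² = 1/0.021739 ≈ 46.0.

σ₀² = 46.0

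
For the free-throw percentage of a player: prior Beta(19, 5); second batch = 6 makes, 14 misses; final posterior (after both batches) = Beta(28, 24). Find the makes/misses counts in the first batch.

Because Beta–binomial updating is additive in the counts, the combined data contributed (α_post−α_prior, β_post−β_prior) successes and failures.
Total across both batches: 28−19=9 makes, 24−5=19 misses.
Subtract the second batch: 9−6=3 makes and 19−14=5 misses.

3 makes and 5 misses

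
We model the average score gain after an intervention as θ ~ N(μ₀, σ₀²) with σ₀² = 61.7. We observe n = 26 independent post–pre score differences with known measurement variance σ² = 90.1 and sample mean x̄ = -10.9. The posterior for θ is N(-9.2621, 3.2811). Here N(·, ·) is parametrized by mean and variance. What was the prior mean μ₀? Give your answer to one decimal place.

The posterior mean is a precision-weighted average: μ_n = (τ₀μ₀ + τ_data·x̄)/(τ₀+τ_data), with τ₀=1/σ₀² and τ_data=n/σ².
Here τ₀ = 1/61.7 = 0.016207 and τ_data = 26/90.1 = 0.288568, so τ_n = 0.304775.
Rearranging for μ₀: μ₀ = (μ_n·τ_n − τ_data·x̄)/τ₀ = (-9.2621·0.304775 − 0.288568·-10.9) / 0.016207 = 0.322535/0.016207 ≈ 19.9.

μ₀ = 19.9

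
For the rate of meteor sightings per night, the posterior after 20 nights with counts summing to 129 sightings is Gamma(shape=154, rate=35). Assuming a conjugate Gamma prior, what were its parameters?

Gamma(shape=25, rate=15)

A Gamma(α, β) prior (rate parametrization) on a Poisson rate with n observations summing to S gives posterior Gamma(α+S, β+n).
So α = 154 − 129 = 25 and β = 35 − 20 = 15.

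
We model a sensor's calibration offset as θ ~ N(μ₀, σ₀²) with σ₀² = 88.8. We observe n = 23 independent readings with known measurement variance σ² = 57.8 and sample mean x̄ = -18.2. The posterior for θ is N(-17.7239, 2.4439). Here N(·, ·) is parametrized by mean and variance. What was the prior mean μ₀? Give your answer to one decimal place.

μ₀ = -0.9

With known observation variance, the Normal–Normal posterior has precision τ_n = τ₀ + n/σ² and mean μ_n = (τ₀μ₀ + (n/σ²)x̄)/τ_n.
Here τ₀ = 1/88.8 = 0.011261 and τ_data = 23/57.8 = 0.397924, so τ_n = 0.409185.
Rearranging for μ₀: μ₀ = (μ_n·τ_n − τ_data·x̄)/τ₀ = (-17.7239·0.409185 − 0.397924·-18.2) / 0.011261 = -0.010137/0.011261 ≈ -0.9.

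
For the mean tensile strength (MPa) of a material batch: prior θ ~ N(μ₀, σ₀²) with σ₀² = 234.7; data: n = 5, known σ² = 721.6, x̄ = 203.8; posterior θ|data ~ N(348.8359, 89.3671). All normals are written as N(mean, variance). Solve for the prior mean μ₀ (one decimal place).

μ₀ = 584.7

With known observation variance, the Normal–Normal posterior has precision τ_n = τ₀ + n/σ² and mean μ_n = (τ₀μ₀ + (n/σ²)x̄)/τ_n.
Here τ₀ = 1/234.7 = 0.004261 and τ_data = 5/721.6 = 0.006929, so τ_n = 0.011190.
Rearranging for μ₀: μ₀ = (μ_n·τ_n − τ_data·x̄)/τ₀ = (348.8359·0.011190 − 0.006929·203.8) / 0.004261 = 2.491344/0.004261 ≈ 584.7.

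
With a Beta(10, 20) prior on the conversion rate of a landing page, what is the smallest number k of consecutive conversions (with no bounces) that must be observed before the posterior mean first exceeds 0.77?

k = 57

After k conversions and 0 bounces the posterior is Beta(10+k, 20), with mean (10+k)/(10+20+k).
Set (10+k)/(30+k) > 0.77 and solve: k > (0.77·30 − 10)/(1 − 0.77) = 56.957.
The smallest integer exceeding 56.957 is 57.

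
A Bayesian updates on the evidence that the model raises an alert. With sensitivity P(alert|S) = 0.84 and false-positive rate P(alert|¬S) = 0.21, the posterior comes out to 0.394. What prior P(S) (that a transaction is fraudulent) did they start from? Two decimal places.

P(S) = 0.14

In odds form, posterior odds = prior odds × likelihood ratio, so prior odds = posterior odds ÷ LR.
Posterior odds = 0.394/(1−0.394) = 0.6502. LR = 0.84/0.21 = 4.0000.
Prior odds = 0.6502/4.0000 = 0.1626, so P(S) = 0.1626/(1+0.1626) ≈ 0.14.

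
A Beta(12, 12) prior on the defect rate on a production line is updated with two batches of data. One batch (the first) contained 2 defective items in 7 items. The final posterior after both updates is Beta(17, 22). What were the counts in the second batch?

Sequential conjugate updates are equivalent to a single update on the pooled data, so total successes = posterior α − prior α and total failures = posterior β − prior β.
Total across both batches: 17−12=5 defective items, 22−12=10 good items.
Subtract the first batch: 5−2=3 defective items and 10−5=5 good items.

3 defective items and 5 good items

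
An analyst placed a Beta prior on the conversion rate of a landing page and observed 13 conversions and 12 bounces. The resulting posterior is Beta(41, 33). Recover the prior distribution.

Beta is conjugate to the binomial likelihood: posterior = Beta(a+s, b+f).
So a = 41 − 13 = 28 and b = 33 − 12 = 21.

Beta(28, 21)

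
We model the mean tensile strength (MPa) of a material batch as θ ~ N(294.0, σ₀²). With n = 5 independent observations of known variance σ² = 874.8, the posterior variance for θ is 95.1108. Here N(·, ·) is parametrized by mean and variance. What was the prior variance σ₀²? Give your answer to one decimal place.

σ₀² = 208.4

For the Normal–Normal model with known σ², precisions add: τ_n = τ₀ + n/σ².
So 1/σ₀² = 1/95.1108 − 5/874.8 = 0.010514 − 0.005716 = 0.004798.
Hence σ₀² = 1/0.004798 ≈ 208.4.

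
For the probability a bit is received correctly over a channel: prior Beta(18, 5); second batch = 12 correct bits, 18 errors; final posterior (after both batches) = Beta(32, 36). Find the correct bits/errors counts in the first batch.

Sequential conjugate updates are equivalent to a single update on the pooled data, so total successes = posterior α − prior α and total failures = posterior β − prior β.
Total across both batches: 32−18=14 correct bits, 36−5=31 errors.
Subtract the second batch: 14−12=2 correct bits and 31−18=13 errors.

2 correct bits and 13 errors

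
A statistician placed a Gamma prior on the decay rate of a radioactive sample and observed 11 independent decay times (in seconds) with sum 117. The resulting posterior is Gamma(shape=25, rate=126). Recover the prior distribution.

Gamma(shape=14, rate=9)

For an exponential likelihood with a Gamma(α, β) prior on the rate, n observations with total T give posterior Gamma(α+n, β+T).
So α = 25 − 11 = 14 and β = 126 − 117 = 9.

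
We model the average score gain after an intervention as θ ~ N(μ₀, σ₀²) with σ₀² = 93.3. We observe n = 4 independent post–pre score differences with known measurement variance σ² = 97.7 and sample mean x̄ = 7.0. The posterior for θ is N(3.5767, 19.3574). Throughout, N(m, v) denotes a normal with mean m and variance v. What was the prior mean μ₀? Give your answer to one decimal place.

μ₀ = -9.5

With known observation variance, the Normal–Normal posterior has precision τ_n = τ₀ + n/σ² and mean μ_n = (τ₀μ₀ + (n/σ²)x̄)/τ_n.
Here τ₀ = 1/93.3 = 0.010718 and τ_data = 4/97.7 = 0.040942, so τ_n = 0.051660.
Rearranging for μ₀: μ₀ = (μ_n·τ_n − τ_data·x̄)/τ₀ = (3.5767·0.051660 − 0.040942·7.0) / 0.010718 = -0.101822/0.010718 ≈ -9.5.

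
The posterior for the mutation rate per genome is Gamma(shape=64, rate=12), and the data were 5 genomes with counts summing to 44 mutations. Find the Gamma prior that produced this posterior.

A Gamma(α, β) prior (rate parametrization) on a Poisson rate with n observations summing to S gives posterior Gamma(α+S, β+n).
So α = 64 − 44 = 20 and β = 12 − 5 = 7.

Gamma(shape=20, rate=7)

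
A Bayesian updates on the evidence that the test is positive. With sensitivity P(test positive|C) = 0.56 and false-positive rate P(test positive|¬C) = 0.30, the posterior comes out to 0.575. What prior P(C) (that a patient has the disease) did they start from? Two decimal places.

P(C) = 0.42

Bayes' rule in odds form gives O(C|E) = O(C)·[P(E|C)/P(E|¬C)], hence O(C) = O(C|E)/LR.
Posterior odds = 0.575/(1−0.575) = 1.3529. LR = 0.56/0.30 = 1.8667.
Prior odds = 1.3529/1.8667 = 0.7248, so P(C) = 0.7248/(1+0.7248) ≈ 0.42.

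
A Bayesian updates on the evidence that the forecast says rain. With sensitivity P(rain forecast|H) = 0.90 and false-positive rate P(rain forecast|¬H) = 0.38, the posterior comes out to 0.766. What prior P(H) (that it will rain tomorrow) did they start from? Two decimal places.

P(H) = 0.58

Bayes' rule in odds form gives O(H|E) = O(H)·[P(E|H)/P(E|¬H)], hence O(H) = O(H|E)/LR.
Posterior odds = 0.766/(1−0.766) = 3.2735. LR = 0.90/0.38 = 2.3684.
Prior odds = 3.2735/2.3684 = 1.3822, so P(H) = 1.3822/(1+1.3822) ≈ 0.58.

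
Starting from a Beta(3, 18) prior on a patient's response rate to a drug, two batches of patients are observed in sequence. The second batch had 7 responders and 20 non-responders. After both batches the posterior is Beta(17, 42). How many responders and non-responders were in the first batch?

7 responders and 4 non-responders

Sequential conjugate updates are equivalent to a single update on the pooled data, so total successes = posterior α − prior α and total failures = posterior β − prior β.
Total across both batches: 17−3=14 responders, 42−18=24 non-responders.
Subtract the second batch: 14−7=7 responders and 24−20=4 non-responders.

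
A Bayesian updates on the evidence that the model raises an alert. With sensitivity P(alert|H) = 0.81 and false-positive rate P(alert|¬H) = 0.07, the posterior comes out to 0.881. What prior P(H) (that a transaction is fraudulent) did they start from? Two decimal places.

Bayes' rule in odds form gives O(H|E) = O(H)·[P(E|H)/P(E|¬H)], hence O(H) = O(H|E)/LR.
Posterior odds = 0.881/(1−0.881) = 7.4034. LR = 0.81/0.07 = 11.5714.
Prior odds = 7.4034/11.5714 = 0.6398, so P(H) = 0.6398/(1+0.6398) ≈ 0.39.

P(H) = 0.39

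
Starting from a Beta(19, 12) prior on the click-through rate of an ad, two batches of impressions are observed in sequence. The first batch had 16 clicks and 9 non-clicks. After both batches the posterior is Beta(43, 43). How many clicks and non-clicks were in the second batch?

Sequential conjugate updates are equivalent to a single update on the pooled data, so total successes = posterior α − prior α and total failures = posterior β − prior β.
Total across both batches: 43−19=24 clicks, 43−12=31 non-clicks.
Subtract the first batch: 24−16=8 clicks and 31−9=22 non-clicks.

8 clicks and 22 non-clicks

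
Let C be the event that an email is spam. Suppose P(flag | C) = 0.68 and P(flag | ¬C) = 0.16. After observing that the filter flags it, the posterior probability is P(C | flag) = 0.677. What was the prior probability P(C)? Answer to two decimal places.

P(C) = 0.33

Bayes' rule in odds form gives O(C|E) = O(C)·[P(E|C)/P(E|¬C)], hence O(C) = O(C|E)/LR.
Posterior odds = 0.677/(1−0.677) = 2.0960. LR = 0.68/0.16 = 4.2500.
Prior odds = 2.0960/4.2500 = 0.4932, so P(C) = 0.4932/(1+0.4932) ≈ 0.33.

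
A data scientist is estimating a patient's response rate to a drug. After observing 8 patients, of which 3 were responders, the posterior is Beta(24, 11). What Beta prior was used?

Beta is conjugate to the binomial likelihood: posterior = Beta(α+s, β+f).
Subtract the data counts: 24−3=21, 11−5=6.

Beta(21, 6)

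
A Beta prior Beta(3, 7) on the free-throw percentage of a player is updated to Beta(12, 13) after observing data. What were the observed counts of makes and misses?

Under Beta–binomial conjugacy the posterior parameters are (a+s, b+f).
Match parameters: s=12−3=9, f=13−7=6.

9 makes and 6 misses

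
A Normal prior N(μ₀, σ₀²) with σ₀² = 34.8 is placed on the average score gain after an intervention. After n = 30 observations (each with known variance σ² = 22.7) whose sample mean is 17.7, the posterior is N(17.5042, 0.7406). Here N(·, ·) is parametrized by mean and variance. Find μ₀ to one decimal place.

μ₀ = 8.5

With known observation variance, the Normal–Normal posterior has precision τ_n = τ₀ + n/σ² and mean μ_n = (τ₀μ₀ + (n/σ²)x̄)/τ_n.
Here τ₀ = 1/34.8 = 0.028736 and τ_data = 30/22.7 = 1.321586, so τ_n = 1.350322.
Rearranging for μ₀: μ₀ = (μ_n·τ_n − τ_data·x̄)/τ₀ = (17.5042·1.350322 − 1.321586·17.7) / 0.028736 = 0.244234/0.028736 ≈ 8.5.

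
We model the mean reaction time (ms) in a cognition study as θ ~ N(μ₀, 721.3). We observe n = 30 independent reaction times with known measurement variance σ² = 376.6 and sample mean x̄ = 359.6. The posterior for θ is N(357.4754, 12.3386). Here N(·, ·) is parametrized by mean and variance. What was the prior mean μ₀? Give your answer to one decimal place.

μ₀ = 235.4

With known observation variance, the Normal–Normal posterior has precision τ_n = τ₀ + n/σ² and mean μ_n = (τ₀μ₀ + (n/σ²)x̄)/τ_n.
Here τ₀ = 1/721.3 = 0.001386 and τ_data = 30/376.6 = 0.079660, so τ_n = 0.081046.
Rearranging for μ₀: μ₀ = (μ_n·τ_n − τ_data·x̄)/τ₀ = (357.4754·0.081046 − 0.079660·359.6) / 0.001386 = 0.326215/0.001386 ≈ 235.4.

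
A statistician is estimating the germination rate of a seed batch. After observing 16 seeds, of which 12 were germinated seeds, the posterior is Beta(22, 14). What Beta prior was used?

A Beta(α, β) prior with s successes and f failures in binomial data gives a Beta(α+s, β+f) posterior.
Subtract the data counts: 22−12=10, 14−4=10.

Beta(10, 10)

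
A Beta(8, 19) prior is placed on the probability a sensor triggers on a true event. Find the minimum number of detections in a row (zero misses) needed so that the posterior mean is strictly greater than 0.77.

k = 56

After k detections and 0 misses the posterior is Beta(8+k, 19), with mean (8+k)/(8+19+k).
Set (8+k)/(27+k) > 0.77 and solve: k > (0.77·27 − 8)/(1 − 0.77) = 55.609.
The smallest integer exceeding 55.609 is 56.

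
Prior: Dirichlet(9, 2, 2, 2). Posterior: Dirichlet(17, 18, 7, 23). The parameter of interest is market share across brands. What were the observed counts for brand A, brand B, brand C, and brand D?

counts (8, 16, 5, 21)

For a Dirichlet(α) prior with multinomial counts c, the posterior is Dirichlet(α + c) componentwise.
Counts are posterior − prior componentwise: 17−9=8, 18−2=16, 7−2=5, 23−2=21.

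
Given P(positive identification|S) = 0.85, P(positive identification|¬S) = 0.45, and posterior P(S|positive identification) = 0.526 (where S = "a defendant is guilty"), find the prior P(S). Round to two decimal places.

In odds form, posterior odds = prior odds × likelihood ratio, so prior odds = posterior odds ÷ LR.
Posterior odds = 0.526/(1−0.526) = 1.1097. LR = 0.85/0.45 = 1.8889.
Prior odds = 1.1097/1.8889 = 0.5875, so P(S) = 0.5875/(1+0.5875) ≈ 0.37.

P(S) = 0.37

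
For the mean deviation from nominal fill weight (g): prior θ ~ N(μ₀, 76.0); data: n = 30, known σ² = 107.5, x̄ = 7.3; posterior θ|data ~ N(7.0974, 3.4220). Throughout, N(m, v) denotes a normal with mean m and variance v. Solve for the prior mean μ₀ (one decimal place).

μ₀ = 2.8

The posterior mean is a precision-weighted average: μ_n = (τ₀μ₀ + τ_data·x̄)/(τ₀+τ_data), with τ₀=1/σ₀² and τ_data=n/σ².
Here τ₀ = 1/76.0 = 0.013158 and τ_data = 30/107.5 = 0.279070, so τ_n = 0.292228.
Rearranging for μ₀: μ₀ = (μ_n·τ_n − τ_data·x̄)/τ₀ = (7.0974·0.292228 − 0.279070·7.3) / 0.013158 = 0.036848/0.013158 ≈ 2.8.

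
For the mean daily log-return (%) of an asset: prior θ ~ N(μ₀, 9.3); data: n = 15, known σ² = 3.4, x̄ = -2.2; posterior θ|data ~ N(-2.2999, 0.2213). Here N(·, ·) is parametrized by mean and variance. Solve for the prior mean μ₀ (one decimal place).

With known observation variance, the Normal–Normal posterior has precision τ_n = τ₀ + n/σ² and mean μ_n = (τ₀μ₀ + (n/σ²)x̄)/τ_n.
Here τ₀ = 1/9.3 = 0.107527 and τ_data = 15/3.4 = 4.411765, so τ_n = 4.519292.
Rearranging for μ₀: μ₀ = (μ_n·τ_n − τ_data·x̄)/τ₀ = (-2.2999·4.519292 − 4.411765·-2.2) / 0.107527 = -0.688037/0.107527 ≈ -6.4.

μ₀ = -6.4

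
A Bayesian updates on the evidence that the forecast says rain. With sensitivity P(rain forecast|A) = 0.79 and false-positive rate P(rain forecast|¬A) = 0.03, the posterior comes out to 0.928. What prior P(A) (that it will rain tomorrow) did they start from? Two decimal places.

P(A) = 0.33

Bayes' rule in odds form gives O(A|E) = O(A)·[P(E|A)/P(E|¬A)], hence O(A) = O(A|E)/LR.
Posterior odds = 0.928/(1−0.928) = 12.8889. LR = 0.79/0.03 = 26.3333.
Prior odds = 12.8889/26.3333 = 0.4895, so P(A) = 0.4895/(1+0.4895) ≈ 0.33.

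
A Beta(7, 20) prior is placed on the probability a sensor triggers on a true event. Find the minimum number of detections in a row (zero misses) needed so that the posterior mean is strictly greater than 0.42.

k = 8

After k detections and 0 misses the posterior is Beta(7+k, 20), with mean (7+k)/(7+20+k).
Set (7+k)/(27+k) > 0.42 and solve: k > (0.42·27 − 7)/(1 − 0.42) = 7.483.
The smallest integer exceeding 7.483 is 8.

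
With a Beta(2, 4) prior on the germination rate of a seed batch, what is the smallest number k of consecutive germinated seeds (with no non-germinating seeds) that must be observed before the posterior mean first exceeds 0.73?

k = 9

After k germinated seeds and 0 non-germinating seeds the posterior is Beta(2+k, 4), with mean (2+k)/(2+4+k).
Set (2+k)/(6+k) > 0.73 and solve: k > (0.73·6 − 2)/(1 − 0.73) = 8.815.
The smallest integer exceeding 8.815 is 9, and checking k=9: (11)/(15) = 0.7333 > 0.73.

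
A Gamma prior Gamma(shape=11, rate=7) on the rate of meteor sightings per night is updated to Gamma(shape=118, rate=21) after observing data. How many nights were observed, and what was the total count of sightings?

A Gamma(α, β) prior (rate parametrization) on a Poisson rate with n observations summing to S gives posterior Gamma(α+S, β+n).
Matching: Σxᵢ = 118 − 11 = 107 and n = 21 − 7 = 14.

n = 14 nights with total 107 sightings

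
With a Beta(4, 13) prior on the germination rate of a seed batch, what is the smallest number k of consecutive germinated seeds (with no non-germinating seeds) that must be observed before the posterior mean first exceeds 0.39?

After k germinated seeds and 0 non-germinating seeds the posterior is Beta(4+k, 13), with mean (4+k)/(4+13+k).
Set (4+k)/(17+k) > 0.39 and solve: k > (0.39·17 − 4)/(1 − 0.39) = 4.311.
The smallest integer exceeding 4.311 is 5.

k = 5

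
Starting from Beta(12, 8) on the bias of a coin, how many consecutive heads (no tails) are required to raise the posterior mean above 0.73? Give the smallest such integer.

k = 10

After k heads and 0 tails the posterior is Beta(12+k, 8), with mean (12+k)/(12+8+k).
Set (12+k)/(20+k) > 0.73 and solve: k > (0.73·20 − 12)/(1 − 0.73) = 9.630.
The smallest integer exceeding 9.630 is 10.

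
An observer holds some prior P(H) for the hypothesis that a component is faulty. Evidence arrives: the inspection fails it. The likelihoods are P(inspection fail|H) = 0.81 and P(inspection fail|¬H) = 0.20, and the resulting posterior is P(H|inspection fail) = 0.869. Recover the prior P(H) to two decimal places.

P(H) = 0.62

Bayes' rule in odds form gives O(H|E) = O(H)·[P(E|H)/P(E|¬H)], hence O(H) = O(H|E)/LR.
Posterior odds = 0.869/(1−0.869) = 6.6336. LR = 0.81/0.20 = 4.0500.
Prior odds = 6.6336/4.0500 = 1.6379, so P(H) = 1.6379/(1+1.6379) ≈ 0.62.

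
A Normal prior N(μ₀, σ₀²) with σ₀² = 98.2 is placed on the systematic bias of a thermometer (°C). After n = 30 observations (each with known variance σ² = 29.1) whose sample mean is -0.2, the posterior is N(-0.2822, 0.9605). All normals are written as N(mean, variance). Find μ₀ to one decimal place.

μ₀ = -8.6

The posterior mean is a precision-weighted average: μ_n = (τ₀μ₀ + τ_data·x̄)/(τ₀+τ_data), with τ₀=1/σ₀² and τ_data=n/σ².
Here τ₀ = 1/98.2 = 0.010183 and τ_data = 30/29.1 = 1.030928, so τ_n = 1.041111.
Rearranging for μ₀: μ₀ = (μ_n·τ_n − τ_data·x̄)/τ₀ = (-0.2822·1.041111 − 1.030928·-0.2) / 0.010183 = -0.087616/0.010183 ≈ -8.6.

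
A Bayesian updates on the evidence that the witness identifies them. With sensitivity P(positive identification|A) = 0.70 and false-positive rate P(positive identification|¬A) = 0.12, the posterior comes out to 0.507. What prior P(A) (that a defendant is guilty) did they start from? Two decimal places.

In odds form, posterior odds = prior odds × likelihood ratio, so prior odds = posterior odds ÷ LR.
Posterior odds = 0.507/(1−0.507) = 1.0284. LR = 0.70/0.12 = 5.8333.
Prior odds = 1.0284/5.8333 = 0.1763, so P(A) = 0.1763/(1+0.1763) ≈ 0.15.

P(A) = 0.15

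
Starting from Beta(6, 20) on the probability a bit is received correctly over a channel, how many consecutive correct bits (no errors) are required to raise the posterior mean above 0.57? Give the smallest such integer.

k = 21

After k correct bits and 0 errors the posterior is Beta(6+k, 20), with mean (6+k)/(6+20+k).
Set (6+k)/(26+k) > 0.57 and solve: k > (0.57·26 − 6)/(1 − 0.57) = 20.512.
The smallest integer exceeding 20.512 is 21.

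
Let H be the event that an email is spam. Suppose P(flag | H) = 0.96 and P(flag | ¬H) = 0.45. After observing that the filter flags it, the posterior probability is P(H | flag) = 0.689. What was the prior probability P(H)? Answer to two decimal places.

P(H) = 0.51

In odds form, posterior odds = prior odds × likelihood ratio, so prior odds = posterior odds ÷ LR.
Posterior odds = 0.689/(1−0.689) = 2.2154. LR = 0.96/0.45 = 2.1333.
Prior odds = 2.2154/2.1333 = 1.0385, so P(H) = 1.0385/(1+1.0385) ≈ 0.51.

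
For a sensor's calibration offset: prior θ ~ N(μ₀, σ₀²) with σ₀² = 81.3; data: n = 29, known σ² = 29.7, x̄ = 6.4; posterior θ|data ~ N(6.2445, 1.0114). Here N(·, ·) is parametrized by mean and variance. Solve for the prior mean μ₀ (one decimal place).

μ₀ = -6.1

The posterior mean is a precision-weighted average: μ_n = (τ₀μ₀ + τ_data·x̄)/(τ₀+τ_data), with τ₀=1/σ₀² and τ_data=n/σ².
Here τ₀ = 1/81.3 = 0.012300 and τ_data = 29/29.7 = 0.976431, so τ_n = 0.988731.
Rearranging for μ₀: μ₀ = (μ_n·τ_n − τ_data·x̄)/τ₀ = (6.2445·0.988731 − 0.976431·6.4) / 0.012300 = -0.075028/0.012300 ≈ -6.1.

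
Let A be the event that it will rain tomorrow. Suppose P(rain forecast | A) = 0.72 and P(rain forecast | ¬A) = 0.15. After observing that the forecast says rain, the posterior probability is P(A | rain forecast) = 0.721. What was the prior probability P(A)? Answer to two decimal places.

P(A) = 0.35

Bayes' rule in odds form gives O(A|E) = O(A)·[P(E|A)/P(E|¬A)], hence O(A) = O(A|E)/LR.
Posterior odds = 0.721/(1−0.721) = 2.5842. LR = 0.72/0.15 = 4.8000.
Prior odds = 2.5842/4.8000 = 0.5384, so P(A) = 0.5384/(1+0.5384) ≈ 0.35.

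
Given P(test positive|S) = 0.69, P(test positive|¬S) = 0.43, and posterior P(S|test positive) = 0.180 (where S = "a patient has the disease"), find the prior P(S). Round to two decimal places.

P(S) = 0.12

Bayes' rule in odds form gives O(S|E) = O(S)·[P(E|S)/P(E|¬S)], hence O(S) = O(S|E)/LR.
Posterior odds = 0.180/(1−0.180) = 0.2195. LR = 0.69/0.43 = 1.6047.
Prior odds = 0.2195/1.6047 = 0.1368, so P(S) = 0.1368/(1+0.1368) ≈ 0.12.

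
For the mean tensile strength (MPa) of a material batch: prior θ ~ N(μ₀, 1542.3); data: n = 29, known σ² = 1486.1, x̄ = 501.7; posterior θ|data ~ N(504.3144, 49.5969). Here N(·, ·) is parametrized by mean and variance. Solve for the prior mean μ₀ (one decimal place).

μ₀ = 583.0

With known observation variance, the Normal–Normal posterior has precision τ_n = τ₀ + n/σ² and mean μ_n = (τ₀μ₀ + (n/σ²)x̄)/τ_n.
Here τ₀ = 1/1542.3 = 0.000648 and τ_data = 29/1486.1 = 0.019514, so τ_n = 0.020162.
Rearranging for μ₀: μ₀ = (μ_n·τ_n − τ_data·x̄)/τ₀ = (504.3144·0.020162 − 0.019514·501.7) / 0.000648 = 0.377813/0.000648 ≈ 583.0.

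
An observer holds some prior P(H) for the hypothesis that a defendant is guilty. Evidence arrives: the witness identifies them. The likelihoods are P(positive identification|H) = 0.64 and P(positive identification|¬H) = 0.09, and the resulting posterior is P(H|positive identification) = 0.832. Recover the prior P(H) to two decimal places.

In odds form, posterior odds = prior odds × likelihood ratio, so prior odds = posterior odds ÷ LR.
Posterior odds = 0.832/(1−0.832) = 4.9524. LR = 0.64/0.09 = 7.1111.
Prior odds = 4.9524/7.1111 = 0.6964, so P(H) = 0.6964/(1+0.6964) ≈ 0.41.

P(H) = 0.41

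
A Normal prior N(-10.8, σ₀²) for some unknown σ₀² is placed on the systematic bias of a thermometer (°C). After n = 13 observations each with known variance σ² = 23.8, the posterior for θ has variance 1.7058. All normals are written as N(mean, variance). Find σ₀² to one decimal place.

For the Normal–Normal model with known σ², precisions add: τ_n = τ₀ + n/σ².
So 1/σ₀² = 1/1.7058 − 13/23.8 = 0.586235 − 0.546218 = 0.040017.
Hence σ₀² = 1/0.040017 ≈ 25.0.

σ₀² = 25.0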